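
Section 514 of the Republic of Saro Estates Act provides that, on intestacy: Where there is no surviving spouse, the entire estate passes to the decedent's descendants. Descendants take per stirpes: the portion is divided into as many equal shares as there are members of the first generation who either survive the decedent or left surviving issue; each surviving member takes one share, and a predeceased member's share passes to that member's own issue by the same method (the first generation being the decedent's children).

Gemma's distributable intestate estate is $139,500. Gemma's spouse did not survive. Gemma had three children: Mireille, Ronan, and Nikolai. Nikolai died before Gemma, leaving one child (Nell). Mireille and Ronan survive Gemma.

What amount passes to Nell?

Nell receives $46,500.

The entire $139,500 passes to the descendants.
That amount ($139,500) is divided into 3 shares of $46,500: Mireille and Ronan each take $46,500; Nikolai's $46,500 share passes to Nikolai's issue.
Nikolai's share ($46,500) passes entirely to Nell.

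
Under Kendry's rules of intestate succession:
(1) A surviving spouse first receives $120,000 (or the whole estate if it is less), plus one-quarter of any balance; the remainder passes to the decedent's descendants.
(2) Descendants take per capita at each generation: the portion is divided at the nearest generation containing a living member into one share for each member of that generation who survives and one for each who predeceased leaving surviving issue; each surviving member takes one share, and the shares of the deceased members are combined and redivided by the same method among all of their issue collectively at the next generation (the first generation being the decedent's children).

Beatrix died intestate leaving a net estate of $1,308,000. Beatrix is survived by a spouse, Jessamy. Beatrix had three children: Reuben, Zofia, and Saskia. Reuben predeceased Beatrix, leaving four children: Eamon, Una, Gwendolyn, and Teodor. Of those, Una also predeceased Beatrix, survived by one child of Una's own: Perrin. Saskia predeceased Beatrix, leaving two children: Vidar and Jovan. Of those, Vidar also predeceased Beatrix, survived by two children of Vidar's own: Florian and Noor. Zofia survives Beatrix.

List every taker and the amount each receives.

Jessamy first takes $120,000, leaving a balance of $1,188,000. Jessamy then takes one-quarter of the balance ($297,000), for a total of $417,000. The remaining $891,000 passes to the descendants.
The descendants' portion ($891,000) is divided at the children's generation into 3 shares of $297,000. Zofia takes $297,000. The 2 shares of the deceased (Reuben and Saskia) are combined into a pool of $594,000.
That pool ($594,000) is divided at the grandchildren's generation into 6 shares of $99,000. Eamon, Gwendolyn, Teodor, and Jovan each take $99,000. The 2 shares of the deceased (Una and Vidar) are combined into a pool of $198,000.
That pool ($198,000) is divided at the great-grandchildren's generation equally among Perrin, Florian, and Noor: $66,000 each.

Jessamy: $417,000; Eamon: $99,000; Perrin: $66,000; Gwendolyn: $99,000; Teodor: $99,000; Zofia: $297,000; Florian: $66,000; Noor: $66,000; Jovan: $99,000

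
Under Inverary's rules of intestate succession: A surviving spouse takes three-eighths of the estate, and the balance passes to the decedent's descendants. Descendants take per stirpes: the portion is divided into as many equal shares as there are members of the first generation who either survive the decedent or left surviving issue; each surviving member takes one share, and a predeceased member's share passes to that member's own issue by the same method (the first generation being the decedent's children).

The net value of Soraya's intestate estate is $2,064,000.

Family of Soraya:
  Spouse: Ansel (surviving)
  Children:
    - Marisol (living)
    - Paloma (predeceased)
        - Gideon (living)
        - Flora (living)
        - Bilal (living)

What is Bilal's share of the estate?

Ansel takes three-eighths of $2,064,000 = $774,000. The remaining $1,290,000 passes to the descendants.
The descendants' portion ($1,290,000) is divided into 2 shares of $645,000: Marisol takes $645,000; Paloma's $645,000 share passes to Paloma's issue.
Paloma's share ($645,000) is divided into 3 shares of $215,000: Gideon, Flora, and Bilal each take $215,000.

Bilal receives $215,000.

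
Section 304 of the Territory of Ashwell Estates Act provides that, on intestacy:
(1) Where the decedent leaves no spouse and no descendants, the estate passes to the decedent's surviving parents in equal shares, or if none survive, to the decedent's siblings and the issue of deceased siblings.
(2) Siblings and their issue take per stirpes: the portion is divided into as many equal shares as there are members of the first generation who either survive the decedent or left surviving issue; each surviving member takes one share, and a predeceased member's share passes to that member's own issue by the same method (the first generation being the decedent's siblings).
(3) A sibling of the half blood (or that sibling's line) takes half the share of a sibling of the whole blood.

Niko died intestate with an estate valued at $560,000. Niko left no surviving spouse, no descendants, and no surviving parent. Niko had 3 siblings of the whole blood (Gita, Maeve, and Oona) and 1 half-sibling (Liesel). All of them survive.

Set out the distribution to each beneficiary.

Gita: $160,000; Maeve: $160,000; Liesel: $80,000; Oona: $160,000

The entire $560,000 passes to the siblings and their issue.
Counting each half-blood sibling's line as half a unit, there are 7/2 units in $560,000, so one unit is $160,000. Whole-blood lines (Gita, Maeve, and Oona) take $160,000 each; half-blood lines (Liesel) take $80,000 each.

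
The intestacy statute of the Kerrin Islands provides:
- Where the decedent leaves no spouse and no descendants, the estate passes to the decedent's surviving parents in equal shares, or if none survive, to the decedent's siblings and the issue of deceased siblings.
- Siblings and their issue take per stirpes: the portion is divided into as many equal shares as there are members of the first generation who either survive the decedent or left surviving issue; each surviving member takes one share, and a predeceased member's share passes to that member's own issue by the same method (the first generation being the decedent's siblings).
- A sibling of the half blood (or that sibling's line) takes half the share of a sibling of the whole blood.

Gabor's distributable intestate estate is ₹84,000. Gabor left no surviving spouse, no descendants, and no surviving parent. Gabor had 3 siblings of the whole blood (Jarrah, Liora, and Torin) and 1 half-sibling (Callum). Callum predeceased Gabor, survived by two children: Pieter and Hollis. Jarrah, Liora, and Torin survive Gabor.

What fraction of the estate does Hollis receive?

Hollis receives 1/14 of the estate.

The entire ₹84,000 passes to the siblings and their issue.
Counting each half-blood sibling's line as half a unit, there are 7/2 units in ₹84,000, so one unit is ₹24,000. Whole-blood lines (Jarrah, Liora, and Torin) take ₹24,000 each; half-blood lines (Callum) take ₹12,000 each.
Callum's share (₹12,000) is divided into 2 shares of ₹6,000: Pieter and Hollis each take ₹6,000.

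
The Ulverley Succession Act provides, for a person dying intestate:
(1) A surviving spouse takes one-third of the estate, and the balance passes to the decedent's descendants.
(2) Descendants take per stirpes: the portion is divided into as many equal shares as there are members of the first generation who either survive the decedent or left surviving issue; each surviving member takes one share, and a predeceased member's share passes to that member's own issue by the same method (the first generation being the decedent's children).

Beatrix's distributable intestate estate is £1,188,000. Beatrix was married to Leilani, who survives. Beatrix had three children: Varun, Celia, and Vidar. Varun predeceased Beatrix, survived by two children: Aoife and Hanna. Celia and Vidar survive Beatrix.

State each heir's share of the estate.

Leilani takes one-third of £1,188,000 = £396,000. The remaining £792,000 passes to the descendants.
The descendants' portion (£792,000) is divided into 3 shares of £264,000: Celia and Vidar each take £264,000; Varun's £264,000 share passes to Varun's issue.
Varun's share (£264,000) is divided into 2 shares of £132,000: Aoife and Hanna each take £132,000.

Leilani: £396,000; Aoife: £132,000; Hanna: £132,000; Celia: £264,000; Vidar: £264,000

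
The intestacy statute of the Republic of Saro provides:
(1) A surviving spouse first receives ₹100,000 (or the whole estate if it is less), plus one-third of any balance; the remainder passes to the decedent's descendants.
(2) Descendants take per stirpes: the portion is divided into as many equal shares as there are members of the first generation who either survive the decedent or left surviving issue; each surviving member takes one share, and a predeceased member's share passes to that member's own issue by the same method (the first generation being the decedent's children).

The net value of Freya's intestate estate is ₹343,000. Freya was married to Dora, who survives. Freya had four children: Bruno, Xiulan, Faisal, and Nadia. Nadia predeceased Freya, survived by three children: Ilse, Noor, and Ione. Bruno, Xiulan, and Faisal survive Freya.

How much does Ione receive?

Dora first takes ₹100,000, leaving a balance of ₹243,000. Dora then takes one-third of the balance (₹81,000), for a total of ₹181,000. The remaining ₹162,000 passes to the descendants.
The descendants' portion (₹162,000) is divided into 4 shares of ₹40,500: Bruno, Xiulan, and Faisal each take ₹40,500; Nadia's ₹40,500 share passes to Nadia's issue.
Nadia's share (₹40,500) is divided into 3 shares of ₹13,500: Ilse, Noor, and Ione each take ₹13,500.

Ione receives ₹13,500.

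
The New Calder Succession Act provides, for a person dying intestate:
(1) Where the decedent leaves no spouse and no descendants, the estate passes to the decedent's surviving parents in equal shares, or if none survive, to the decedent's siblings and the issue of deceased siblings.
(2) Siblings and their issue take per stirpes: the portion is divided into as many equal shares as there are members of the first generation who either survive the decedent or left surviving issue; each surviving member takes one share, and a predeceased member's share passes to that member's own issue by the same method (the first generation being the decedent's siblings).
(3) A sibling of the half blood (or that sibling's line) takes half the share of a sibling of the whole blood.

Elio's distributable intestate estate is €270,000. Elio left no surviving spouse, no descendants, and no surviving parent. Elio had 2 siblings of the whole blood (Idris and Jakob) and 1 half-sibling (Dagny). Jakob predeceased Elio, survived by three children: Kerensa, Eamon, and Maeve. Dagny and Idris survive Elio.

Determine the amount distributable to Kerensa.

Kerensa receives €36,000.

The entire €270,000 passes to the siblings and their issue.
Counting each half-blood sibling's line as half a unit, there are 5/2 units in €270,000, so one unit is €108,000. Whole-blood lines (Idris and Jakob) take €108,000 each; half-blood lines (Dagny) take €54,000 each.
Jakob's share (€108,000) is divided into 3 shares of €36,000: Kerensa, Eamon, and Maeve each take €36,000.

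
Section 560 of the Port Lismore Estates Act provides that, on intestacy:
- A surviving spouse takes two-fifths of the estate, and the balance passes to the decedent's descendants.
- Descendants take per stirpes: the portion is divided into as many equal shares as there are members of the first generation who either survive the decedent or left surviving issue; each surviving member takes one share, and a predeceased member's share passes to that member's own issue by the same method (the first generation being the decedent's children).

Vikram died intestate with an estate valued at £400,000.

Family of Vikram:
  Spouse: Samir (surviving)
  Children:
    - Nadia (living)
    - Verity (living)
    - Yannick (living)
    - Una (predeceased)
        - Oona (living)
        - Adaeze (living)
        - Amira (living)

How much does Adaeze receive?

Adaeze receives £20,000.

Samir takes two-fifths of £400,000 = £160,000. The remaining £240,000 passes to the descendants.
The descendants' portion (£240,000) is divided into 4 shares of £60,000: Nadia, Verity, and Yannick each take £60,000; Una's £60,000 share passes to Una's issue.
Una's share (£60,000) is divided into 3 shares of £20,000: Oona, Adaeze, and Amira each take £20,000.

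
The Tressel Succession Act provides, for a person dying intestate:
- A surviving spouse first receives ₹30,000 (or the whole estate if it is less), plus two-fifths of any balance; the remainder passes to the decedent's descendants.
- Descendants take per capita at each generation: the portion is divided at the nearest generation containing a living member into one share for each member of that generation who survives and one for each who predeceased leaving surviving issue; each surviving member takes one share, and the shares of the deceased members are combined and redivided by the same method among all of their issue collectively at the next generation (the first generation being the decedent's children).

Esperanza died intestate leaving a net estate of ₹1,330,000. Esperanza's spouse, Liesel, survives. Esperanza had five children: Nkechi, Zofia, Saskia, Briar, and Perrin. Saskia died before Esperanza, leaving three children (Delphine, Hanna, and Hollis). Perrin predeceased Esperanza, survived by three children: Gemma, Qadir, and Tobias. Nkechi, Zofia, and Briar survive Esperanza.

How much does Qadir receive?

Qadir receives ₹52,000.

Liesel first takes ₹30,000, leaving a balance of ₹1,300,000. Liesel then takes two-fifths of the balance (₹520,000), for a total of ₹550,000. The remaining ₹780,000 passes to the descendants.
The descendants' portion (₹780,000) is divided at the children's generation into 5 shares of ₹156,000. Nkechi, Zofia, and Briar each take ₹156,000. The 2 shares of the deceased (Saskia and Perrin) are combined into a pool of ₹312,000.
That pool (₹312,000) is divided at the grandchildren's generation equally among Delphine, Hanna, Hollis, Gemma, Qadir, and Tobias: ₹52,000 each.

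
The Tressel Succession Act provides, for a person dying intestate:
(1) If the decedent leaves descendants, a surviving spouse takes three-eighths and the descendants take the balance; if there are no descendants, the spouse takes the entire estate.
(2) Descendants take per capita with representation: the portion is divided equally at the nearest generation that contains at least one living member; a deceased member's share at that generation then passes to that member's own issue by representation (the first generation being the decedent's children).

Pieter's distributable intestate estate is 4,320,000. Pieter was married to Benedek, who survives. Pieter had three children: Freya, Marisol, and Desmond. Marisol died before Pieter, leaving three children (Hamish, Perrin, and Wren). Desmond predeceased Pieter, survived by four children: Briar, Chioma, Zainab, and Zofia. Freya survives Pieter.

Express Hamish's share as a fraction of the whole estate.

Benedek takes three-eighths of 4,320,000 = 1,620,000. The remaining 2,700,000 passes to the descendants.
The descendants' portion (2,700,000) is divided into 3 shares of 900,000: Freya takes 900,000; Marisol's 900,000 share passes to Marisol's issue; Desmond's 900,000 share passes to Desmond's issue.
Marisol's share (900,000) is divided into 3 shares of 300,000: Hamish, Perrin, and Wren each take 300,000.
Desmond's share (900,000) is divided into 4 shares of 225,000: Briar, Chioma, Zainab, and Zofia each take 225,000.

Hamish receives 5/72 of the estate.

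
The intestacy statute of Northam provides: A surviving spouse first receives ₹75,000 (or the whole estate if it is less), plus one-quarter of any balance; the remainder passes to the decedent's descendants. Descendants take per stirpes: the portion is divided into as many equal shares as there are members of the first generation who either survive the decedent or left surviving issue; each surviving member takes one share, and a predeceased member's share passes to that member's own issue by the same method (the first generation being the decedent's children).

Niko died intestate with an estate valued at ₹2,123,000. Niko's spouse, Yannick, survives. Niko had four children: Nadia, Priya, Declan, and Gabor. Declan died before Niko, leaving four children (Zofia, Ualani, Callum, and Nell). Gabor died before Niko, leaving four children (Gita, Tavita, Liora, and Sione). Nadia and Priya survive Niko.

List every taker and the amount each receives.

Yannick first takes ₹75,000, leaving a balance of ₹2,048,000. Yannick then takes one-quarter of the balance (₹512,000), for a total of ₹587,000. The remaining ₹1,536,000 passes to the descendants.
The descendants' portion (₹1,536,000) is divided into 4 shares of ₹384,000: Nadia and Priya each take ₹384,000; Declan's ₹384,000 share passes to Declan's issue; Gabor's ₹384,000 share passes to Gabor's issue.
Declan's share (₹384,000) is divided into 4 shares of ₹96,000: Zofia, Ualani, Callum, and Nell each take ₹96,000.
Gabor's share (₹384,000) is divided into 4 shares of ₹96,000: Gita, Tavita, Liora, and Sione each take ₹96,000.

Yannick: ₹587,000; Nadia: ₹384,000; Priya: ₹384,000; Zofia: ₹96,000; Ualani: ₹96,000; Callum: ₹96,000; Nell: ₹96,000; Gita: ₹96,000; Tavita: ₹96,000; Liora: ₹96,000; Sione: ₹96,000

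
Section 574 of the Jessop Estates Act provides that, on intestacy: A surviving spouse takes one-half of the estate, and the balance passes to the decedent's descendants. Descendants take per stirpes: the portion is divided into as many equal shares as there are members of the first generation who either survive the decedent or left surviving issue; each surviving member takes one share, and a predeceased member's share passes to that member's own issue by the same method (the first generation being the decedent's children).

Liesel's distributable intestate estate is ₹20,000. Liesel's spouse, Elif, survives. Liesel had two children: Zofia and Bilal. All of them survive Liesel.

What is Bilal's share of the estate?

Elif takes one-half of ₹20,000 = ₹10,000. The remaining ₹10,000 passes to the descendants.
The descendants' portion (₹10,000) is divided into 2 shares of ₹5,000: Zofia and Bilal each take ₹5,000.

Bilal receives ₹5,000.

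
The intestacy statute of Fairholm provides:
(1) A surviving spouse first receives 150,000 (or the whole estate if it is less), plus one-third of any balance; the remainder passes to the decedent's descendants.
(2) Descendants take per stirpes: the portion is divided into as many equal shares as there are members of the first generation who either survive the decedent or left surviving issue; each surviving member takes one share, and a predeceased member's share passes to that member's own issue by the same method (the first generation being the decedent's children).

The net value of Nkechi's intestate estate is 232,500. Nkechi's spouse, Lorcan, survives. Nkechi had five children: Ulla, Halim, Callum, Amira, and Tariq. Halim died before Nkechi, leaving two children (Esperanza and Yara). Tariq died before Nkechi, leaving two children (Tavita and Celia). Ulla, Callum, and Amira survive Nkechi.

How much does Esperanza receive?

Esperanza receives 5,500.

Lorcan first takes 150,000, leaving a balance of 82,500. Lorcan then takes one-third of the balance (27,500), for a total of 177,500. The remaining 55,000 passes to the descendants.
The descendants' portion (55,000) is divided into 5 shares of 11,000: Ulla, Callum, and Amira each take 11,000; Halim's 11,000 share passes to Halim's issue; Tariq's 11,000 share passes to Tariq's issue.
Halim's share (11,000) is divided into 2 shares of 5,500: Esperanza and Yara each take 5,500.
Tariq's share (11,000) is divided into 2 shares of 5,500: Tavita and Celia each take 5,500.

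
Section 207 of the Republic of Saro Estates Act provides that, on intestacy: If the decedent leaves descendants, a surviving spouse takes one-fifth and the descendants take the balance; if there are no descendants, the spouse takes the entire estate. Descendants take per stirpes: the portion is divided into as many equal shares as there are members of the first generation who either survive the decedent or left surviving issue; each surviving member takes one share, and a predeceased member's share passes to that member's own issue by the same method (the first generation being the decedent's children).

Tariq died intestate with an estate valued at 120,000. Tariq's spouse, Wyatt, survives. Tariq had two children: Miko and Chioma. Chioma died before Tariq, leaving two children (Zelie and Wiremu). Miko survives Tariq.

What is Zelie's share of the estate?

Wyatt takes one-fifth of 120,000 = 24,000. The remaining 96,000 passes to the descendants.
The descendants' portion (96,000) is divided into 2 shares of 48,000: Miko takes 48,000; Chioma's 48,000 share passes to Chioma's issue.
Chioma's share (48,000) is divided into 2 shares of 24,000: Zelie and Wiremu each take 24,000.

Zelie receives 24,000.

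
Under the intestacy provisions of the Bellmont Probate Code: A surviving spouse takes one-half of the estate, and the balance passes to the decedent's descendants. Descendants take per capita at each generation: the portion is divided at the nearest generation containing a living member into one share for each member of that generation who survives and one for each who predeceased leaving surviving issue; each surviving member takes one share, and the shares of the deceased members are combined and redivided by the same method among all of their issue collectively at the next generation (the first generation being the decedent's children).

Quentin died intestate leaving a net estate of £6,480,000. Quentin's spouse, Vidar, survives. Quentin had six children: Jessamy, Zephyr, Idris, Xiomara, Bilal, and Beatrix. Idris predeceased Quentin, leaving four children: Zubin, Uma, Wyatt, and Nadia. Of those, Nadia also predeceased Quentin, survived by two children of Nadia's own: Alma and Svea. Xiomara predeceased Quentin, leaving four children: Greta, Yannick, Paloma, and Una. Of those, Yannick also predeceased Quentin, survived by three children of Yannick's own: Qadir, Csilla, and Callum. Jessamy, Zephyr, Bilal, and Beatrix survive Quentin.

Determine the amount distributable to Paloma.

Paloma receives £135,000.

Vidar takes one-half of £6,480,000 = £3,240,000. The remaining £3,240,000 passes to the descendants.
The descendants' portion (£3,240,000) is divided at the children's generation into 6 shares of £540,000. Jessamy, Zephyr, Bilal, and Beatrix each take £540,000. The 2 shares of the deceased (Idris and Xiomara) are combined into a pool of £1,080,000.
That pool (£1,080,000) is divided at the grandchildren's generation into 8 shares of £135,000. Zubin, Uma, Wyatt, Greta, Paloma, and Una each take £135,000. The 2 shares of the deceased (Nadia and Yannick) are combined into a pool of £270,000.
That pool (£270,000) is divided at the great-grandchildren's generation equally among Alma, Svea, Qadir, Csilla, and Callum: £54,000 each.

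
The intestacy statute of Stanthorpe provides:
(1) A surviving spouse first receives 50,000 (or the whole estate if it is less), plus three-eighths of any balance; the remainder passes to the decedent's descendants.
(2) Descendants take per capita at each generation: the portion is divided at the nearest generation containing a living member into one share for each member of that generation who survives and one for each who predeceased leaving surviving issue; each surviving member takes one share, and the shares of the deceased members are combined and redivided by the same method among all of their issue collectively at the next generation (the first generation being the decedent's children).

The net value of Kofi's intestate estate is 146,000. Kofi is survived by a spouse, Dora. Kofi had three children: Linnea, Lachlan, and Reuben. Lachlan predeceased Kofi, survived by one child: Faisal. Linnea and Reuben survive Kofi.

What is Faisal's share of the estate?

Faisal receives 20,000.

Dora first takes 50,000, leaving a balance of 96,000. Dora then takes three-eighths of the balance (36,000), for a total of 86,000. The remaining 60,000 passes to the descendants.
The descendants' portion (60,000) is divided at the children's generation into 3 shares of 20,000. Linnea and Reuben each take 20,000. The remaining share for the deceased Lachlan (20,000) is carried to the next generation.
That pool (20,000) passes entirely to Faisal, the sole taker at the grandchildren's generation.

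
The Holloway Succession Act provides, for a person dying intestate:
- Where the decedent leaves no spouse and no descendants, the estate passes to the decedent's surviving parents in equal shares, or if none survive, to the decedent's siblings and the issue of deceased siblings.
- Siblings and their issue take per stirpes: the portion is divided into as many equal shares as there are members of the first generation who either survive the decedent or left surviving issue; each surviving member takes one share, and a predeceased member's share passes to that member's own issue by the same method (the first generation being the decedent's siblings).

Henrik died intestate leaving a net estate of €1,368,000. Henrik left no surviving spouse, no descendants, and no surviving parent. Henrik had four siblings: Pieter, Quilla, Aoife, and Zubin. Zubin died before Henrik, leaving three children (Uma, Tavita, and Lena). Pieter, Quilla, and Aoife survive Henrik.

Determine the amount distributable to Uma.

Uma receives €114,000.

The entire €1,368,000 passes to the siblings and their issue.
That amount (€1,368,000) is divided into 4 shares of €342,000: Pieter, Quilla, and Aoife each take €342,000; Zubin's €342,000 share passes to Zubin's issue.
Zubin's share (€342,000) is divided into 3 shares of €114,000: Uma, Tavita, and Lena each take €114,000.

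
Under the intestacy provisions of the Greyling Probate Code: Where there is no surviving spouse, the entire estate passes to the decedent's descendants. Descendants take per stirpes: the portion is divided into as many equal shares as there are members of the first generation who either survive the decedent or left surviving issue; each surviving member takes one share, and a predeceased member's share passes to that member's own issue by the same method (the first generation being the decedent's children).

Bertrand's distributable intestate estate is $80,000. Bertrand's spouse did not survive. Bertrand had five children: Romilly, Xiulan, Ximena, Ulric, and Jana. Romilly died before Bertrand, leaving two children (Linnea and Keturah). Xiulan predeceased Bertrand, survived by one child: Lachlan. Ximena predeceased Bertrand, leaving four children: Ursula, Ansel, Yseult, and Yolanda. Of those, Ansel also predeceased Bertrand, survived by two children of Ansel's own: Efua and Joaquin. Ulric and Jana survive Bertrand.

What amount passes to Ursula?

The entire $80,000 passes to the descendants.
That amount ($80,000) is divided into 5 shares of $16,000: Ulric and Jana each take $16,000; Romilly's $16,000 share passes to Romilly's issue; Xiulan's $16,000 share passes to Xiulan's issue; Ximena's $16,000 share passes to Ximena's issue.
Romilly's share ($16,000) is divided into 2 shares of $8,000: Linnea and Keturah each take $8,000.
Xiulan's share ($16,000) passes entirely to Lachlan.
Ximena's share ($16,000) is divided into 4 shares of $4,000: Ursula, Yseult, and Yolanda each take $4,000; Ansel's $4,000 share passes to Ansel's issue.
Ansel's share ($4,000) is divided into 2 shares of $2,000: Efua and Joaquin each take $2,000.

Ursula receives $4,000.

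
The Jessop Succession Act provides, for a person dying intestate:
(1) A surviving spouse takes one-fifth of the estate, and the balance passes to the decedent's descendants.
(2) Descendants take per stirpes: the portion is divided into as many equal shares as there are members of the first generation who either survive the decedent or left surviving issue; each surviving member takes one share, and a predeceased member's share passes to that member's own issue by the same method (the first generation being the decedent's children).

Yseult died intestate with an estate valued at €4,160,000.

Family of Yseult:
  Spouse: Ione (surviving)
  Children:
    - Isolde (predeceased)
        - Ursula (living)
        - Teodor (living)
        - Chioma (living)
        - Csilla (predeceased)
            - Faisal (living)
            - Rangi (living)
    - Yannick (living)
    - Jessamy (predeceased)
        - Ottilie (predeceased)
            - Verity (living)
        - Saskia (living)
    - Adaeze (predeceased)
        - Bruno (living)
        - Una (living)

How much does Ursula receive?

Ione takes one-fifth of €4,160,000 = €832,000. The remaining €3,328,000 passes to the descendants.
The descendants' portion (€3,328,000) is divided into 4 shares of €832,000: Yannick takes €832,000; Isolde's €832,000 share passes to Isolde's issue; Jessamy's €832,000 share passes to Jessamy's issue; Adaeze's €832,000 share passes to Adaeze's issue.
Isolde's share (€832,000) is divided into 4 shares of €208,000: Ursula, Teodor, and Chioma each take €208,000; Csilla's €208,000 share passes to Csilla's issue.
Csilla's share (€208,000) is divided into 2 shares of €104,000: Faisal and Rangi each take €104,000.
Jessamy's share (€832,000) is divided into 2 shares of €416,000: Saskia takes €416,000; Ottilie's €416,000 share passes to Ottilie's issue.
Ottilie's share (€416,000) passes entirely to Verity.
Adaeze's share (€832,000) is divided into 2 shares of €416,000: Bruno and Una each take €416,000.

Ursula receives €208,000.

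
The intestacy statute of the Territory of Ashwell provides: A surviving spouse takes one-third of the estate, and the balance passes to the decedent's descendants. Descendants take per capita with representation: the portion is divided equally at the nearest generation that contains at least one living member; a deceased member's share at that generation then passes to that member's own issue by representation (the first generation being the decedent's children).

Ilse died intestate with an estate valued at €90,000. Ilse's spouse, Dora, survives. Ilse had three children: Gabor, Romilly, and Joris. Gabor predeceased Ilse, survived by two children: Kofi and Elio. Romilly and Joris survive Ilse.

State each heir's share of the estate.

Dora takes one-third of €90,000 = €30,000. The remaining €60,000 passes to the descendants.
The descendants' portion (€60,000) is divided into 3 shares of €20,000: Romilly and Joris each take €20,000; Gabor's €20,000 share passes to Gabor's issue.
Gabor's share (€20,000) is divided into 2 shares of €10,000: Kofi and Elio each take €10,000.

Dora: €30,000; Kofi: €10,000; Elio: €10,000; Romilly: €20,000; Joris: €20,000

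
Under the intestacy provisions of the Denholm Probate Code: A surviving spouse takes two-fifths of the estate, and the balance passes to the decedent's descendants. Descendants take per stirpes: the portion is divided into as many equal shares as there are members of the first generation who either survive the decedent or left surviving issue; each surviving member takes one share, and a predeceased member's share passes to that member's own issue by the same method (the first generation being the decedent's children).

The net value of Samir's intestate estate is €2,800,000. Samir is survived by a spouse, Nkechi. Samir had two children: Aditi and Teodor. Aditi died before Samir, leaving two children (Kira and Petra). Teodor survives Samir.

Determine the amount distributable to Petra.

Nkechi takes two-fifths of €2,800,000 = €1,120,000. The remaining €1,680,000 passes to the descendants.
The descendants' portion (€1,680,000) is divided into 2 shares of €840,000: Teodor takes €840,000; Aditi's €840,000 share passes to Aditi's issue.
Aditi's share (€840,000) is divided into 2 shares of €420,000: Kira and Petra each take €420,000.

Petra receives €420,000.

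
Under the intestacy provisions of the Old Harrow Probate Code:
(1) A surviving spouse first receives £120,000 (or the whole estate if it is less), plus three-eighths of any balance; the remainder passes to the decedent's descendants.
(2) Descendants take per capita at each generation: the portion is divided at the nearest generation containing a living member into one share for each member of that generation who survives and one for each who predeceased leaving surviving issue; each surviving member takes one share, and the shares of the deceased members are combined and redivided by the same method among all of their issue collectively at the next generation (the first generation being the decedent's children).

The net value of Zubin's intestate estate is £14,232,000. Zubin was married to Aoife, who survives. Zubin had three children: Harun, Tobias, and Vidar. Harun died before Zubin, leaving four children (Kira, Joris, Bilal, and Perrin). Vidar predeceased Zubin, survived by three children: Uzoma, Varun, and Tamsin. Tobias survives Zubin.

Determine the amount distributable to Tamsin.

Tamsin receives £840,000.

Aoife first takes £120,000, leaving a balance of £14,112,000. Aoife then takes three-eighths of the balance (£5,292,000), for a total of £5,412,000. The remaining £8,820,000 passes to the descendants.
The descendants' portion (£8,820,000) is divided at the children's generation into 3 shares of £2,940,000. Tobias takes £2,940,000. The 2 shares of the deceased (Harun and Vidar) are combined into a pool of £5,880,000.
That pool (£5,880,000) is divided at the grandchildren's generation equally among Kira, Joris, Bilal, Perrin, Uzoma, Varun, and Tamsin: £840,000 each.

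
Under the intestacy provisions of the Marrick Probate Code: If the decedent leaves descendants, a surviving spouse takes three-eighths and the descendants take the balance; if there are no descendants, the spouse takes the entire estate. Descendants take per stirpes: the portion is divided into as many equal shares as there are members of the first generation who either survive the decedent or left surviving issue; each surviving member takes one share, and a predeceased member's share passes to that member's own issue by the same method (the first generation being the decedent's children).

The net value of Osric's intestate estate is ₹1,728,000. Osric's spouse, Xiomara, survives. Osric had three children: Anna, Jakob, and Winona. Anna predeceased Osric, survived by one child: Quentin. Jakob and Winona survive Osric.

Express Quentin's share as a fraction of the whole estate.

Quentin receives 5/24 of the estate.

Xiomara takes three-eighths of ₹1,728,000 = ₹648,000. The remaining ₹1,080,000 passes to the descendants.
The descendants' portion (₹1,080,000) is divided into 3 shares of ₹360,000: Jakob and Winona each take ₹360,000; Anna's ₹360,000 share passes to Anna's issue.
Anna's share (₹360,000) passes entirely to Quentin.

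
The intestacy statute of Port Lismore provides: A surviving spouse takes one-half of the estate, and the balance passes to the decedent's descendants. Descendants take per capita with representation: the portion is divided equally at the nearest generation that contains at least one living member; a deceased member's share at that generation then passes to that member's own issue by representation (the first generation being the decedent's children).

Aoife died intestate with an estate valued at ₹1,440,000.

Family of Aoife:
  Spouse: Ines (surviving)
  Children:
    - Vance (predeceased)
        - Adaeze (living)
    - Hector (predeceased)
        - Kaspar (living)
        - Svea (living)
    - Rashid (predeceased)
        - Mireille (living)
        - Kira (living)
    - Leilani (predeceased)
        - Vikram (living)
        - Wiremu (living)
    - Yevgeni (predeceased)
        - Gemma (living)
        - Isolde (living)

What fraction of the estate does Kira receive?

Ines takes one-half of ₹1,440,000 = ₹720,000. The remaining ₹720,000 passes to the descendants.
No child survives, so the initial division is made at the grandchildren's generation.
The descendants' portion (₹720,000) is divided into 9 shares of ₹80,000: Adaeze, Kaspar, Svea, Mireille, Kira, Vikram, Wiremu, Gemma, and Isolde each take ₹80,000.

Kira receives 1/18 of the estate.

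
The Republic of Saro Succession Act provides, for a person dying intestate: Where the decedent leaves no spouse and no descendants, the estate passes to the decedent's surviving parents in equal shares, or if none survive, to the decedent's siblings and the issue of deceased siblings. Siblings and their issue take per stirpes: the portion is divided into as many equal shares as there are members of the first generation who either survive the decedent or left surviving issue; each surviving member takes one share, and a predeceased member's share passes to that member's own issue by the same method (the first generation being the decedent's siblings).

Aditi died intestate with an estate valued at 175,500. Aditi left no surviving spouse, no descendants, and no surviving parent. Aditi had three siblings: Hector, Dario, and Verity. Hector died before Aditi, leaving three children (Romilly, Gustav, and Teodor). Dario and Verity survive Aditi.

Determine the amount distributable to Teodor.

The entire 175,500 passes to the siblings and their issue.
That amount (175,500) is divided into 3 shares of 58,500: Dario and Verity each take 58,500; Hector's 58,500 share passes to Hector's issue.
Hector's share (58,500) is divided into 3 shares of 19,500: Romilly, Gustav, and Teodor each take 19,500.

Teodor receives 19,500.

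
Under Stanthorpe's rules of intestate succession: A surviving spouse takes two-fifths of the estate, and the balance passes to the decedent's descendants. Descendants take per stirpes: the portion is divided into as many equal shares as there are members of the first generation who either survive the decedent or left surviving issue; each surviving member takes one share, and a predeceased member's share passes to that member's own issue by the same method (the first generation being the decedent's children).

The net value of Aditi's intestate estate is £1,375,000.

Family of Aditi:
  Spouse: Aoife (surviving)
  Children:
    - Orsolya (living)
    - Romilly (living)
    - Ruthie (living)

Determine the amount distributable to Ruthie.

Aoife takes two-fifths of £1,375,000 = £550,000. The remaining £825,000 passes to the descendants.
The descendants' portion (£825,000) is divided into 3 shares of £275,000: Orsolya, Romilly, and Ruthie each take £275,000.

Ruthie receives £275,000.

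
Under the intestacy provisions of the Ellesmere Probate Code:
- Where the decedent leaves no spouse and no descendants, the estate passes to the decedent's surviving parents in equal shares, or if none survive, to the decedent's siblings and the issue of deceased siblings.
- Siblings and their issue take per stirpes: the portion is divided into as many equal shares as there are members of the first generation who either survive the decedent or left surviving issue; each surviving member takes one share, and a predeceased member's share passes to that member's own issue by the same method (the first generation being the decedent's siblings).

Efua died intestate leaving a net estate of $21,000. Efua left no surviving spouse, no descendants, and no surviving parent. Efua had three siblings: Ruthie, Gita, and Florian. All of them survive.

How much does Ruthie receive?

Ruthie receives $7,000.

The entire $21,000 passes to the siblings and their issue.
That amount ($21,000) is divided into 3 shares of $7,000: Ruthie, Gita, and Florian each take $7,000.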